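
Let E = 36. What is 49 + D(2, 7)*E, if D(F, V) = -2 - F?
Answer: -95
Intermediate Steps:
49 + D(2, 7)*E = 49 + (-2 - 1*2)*36 = 49 + (-2 - 2)*36 = 49 - 4*36 = 49 - 144 = -95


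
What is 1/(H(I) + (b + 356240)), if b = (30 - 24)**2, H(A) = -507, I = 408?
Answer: 1/355769 ≈ 2.8108e-6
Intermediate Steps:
b = 36 (b = 6**2 = 36)
1/(H(I) + (b + 356240)) = 1/(-507 + (36 + 356240)) = 1/(-507 + 356276) = 1/355769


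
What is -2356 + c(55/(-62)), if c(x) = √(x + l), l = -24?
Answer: -2356 + I*√95666/62 ≈ -2356.0 + 4.9887*I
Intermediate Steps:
c(x) = √(-24 + x) (c(x) = √(x - 24) = √(-24 + x))
-2356 + c(55/(-62)) = -2356 + √(-24 + 55/(-62)) = -2356 + √(-24 + 55*(-1/62)) = -2356 + √(-24 - 55/62) = -2356 + √(-1543/62) = -2356 + I*√95666/62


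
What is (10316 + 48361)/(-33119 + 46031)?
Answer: 19559/4304 ≈ 4.5444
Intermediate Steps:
(10316 + 48361)/(-33119 + 46031) = 58677/12912 = 58677*(1/12912) = 19559/4304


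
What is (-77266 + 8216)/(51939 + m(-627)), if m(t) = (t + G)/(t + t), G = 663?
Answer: -2886290/2171049 ≈ -1.3294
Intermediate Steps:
m(t) = (663 + t)/(2*t) (m(t) = (t + 663)/(t + t) = (663 + t)/((2*t)) = (663 + t)*(1/(2*t)) = (663 + t)/(2*t))
(-77266 + 8216)/(51939 + m(-627)) = (-77266 + 8216)/(51939 + (½)*(663 - 627)/(-627)) = -69050/(51939 + (½)*(-1/627)*36) = -69050/(51939 - 6/209) = -69050/10855245/209 = -69050*209/10855245 = -2886290/2171049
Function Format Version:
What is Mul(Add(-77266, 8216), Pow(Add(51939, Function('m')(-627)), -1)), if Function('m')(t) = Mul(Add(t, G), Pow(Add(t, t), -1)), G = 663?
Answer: Rational(-2886290, 2171049) ≈ -1.3294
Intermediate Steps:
Function('m')(t) = Mul(Rational(1, 2), Pow(t, -1), Add(663, t)) (Function('m')(t) = Mul(Add(t, 663), Pow(Add(t, t), -1)) = Mul(Add(663, t), Pow(Mul(2, t), -1)) = Mul(Add(663, t), Mul(Rational(1, 2), Pow(t, -1))) = Mul(Rational(1, 2), Pow(t, -1), Add(663, t)))
Mul(Add(-77266, 8216), Pow(Add(51939, Function('m')(-627)), -1)) = Mul(Add(-77266, 8216), Pow(Add(51939, Mul(Rational(1, 2), Pow(-627, -1), Add(663, -627))), -1)) = Mul(-69050, Pow(Add(51939, Mul(Rational(1, 2), Rational(-1, 627), 36)), -1)) = Mul(-69050, Pow(Add(51939, Rational(-6, 209)), -1)) = Mul(-69050, Pow(Rational(10855245, 209), -1)) = Mul(-69050, Rational(209, 10855245)) = Rational(-2886290, 2171049)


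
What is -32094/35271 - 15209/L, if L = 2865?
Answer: -69820661/11227935 ≈ -6.2185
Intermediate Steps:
-32094/35271 - 15209/L = -32094/35271 - 15209/2865 = -32094*1/35271 - 15209*1/2865 = -3566/3919 - 15209/2865 = -69820661/11227935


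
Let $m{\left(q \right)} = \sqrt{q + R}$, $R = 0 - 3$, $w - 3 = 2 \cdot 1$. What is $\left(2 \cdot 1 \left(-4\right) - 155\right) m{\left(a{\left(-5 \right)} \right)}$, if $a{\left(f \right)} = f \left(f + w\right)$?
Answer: $- 163 i \sqrt{3} \approx - 282.32 i$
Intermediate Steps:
$w = 5$ ($w = 3 + 2 \cdot 1 = 3 + 2 = 5$)
$R = -3$ ($R = 0 - 3 = -3$)
$a{\left(f \right)} = f \left(5 + f\right)$ ($a{\left(f \right)} = f \left(f + 5\right) = f \left(5 + f\right)$)
$m{\left(q \right)} = \sqrt{-3 + q}$ ($m{\left(q \right)} = \sqrt{q - 3} = \sqrt{-3 + q}$)
$\left(2 \cdot 1 \left(-4\right) - 155\right) m{\left(a{\left(-5 \right)} \right)} = \left(2 \cdot 1 \left(-4\right) - 155\right) \sqrt{-3 - 5 \left(5 - 5\right)} = \left(2 \left(-4\right) - 155\right) \sqrt{-3 - 0} = \left(-8 - 155\right) \sqrt{-3 + 0} = - 163 \sqrt{-3} = - 163 i \sqrt{3}$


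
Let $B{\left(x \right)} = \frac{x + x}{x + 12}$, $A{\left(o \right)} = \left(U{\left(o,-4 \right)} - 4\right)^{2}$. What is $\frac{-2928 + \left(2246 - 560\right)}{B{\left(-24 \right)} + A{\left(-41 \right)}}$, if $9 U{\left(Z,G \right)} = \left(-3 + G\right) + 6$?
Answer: $- \frac{100602}{1693} \approx -59.422$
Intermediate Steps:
$U{\left(Z,G \right)} = \frac{1}{3} + \frac{G}{9}$ ($U{\left(Z,G \right)} = \frac{\left(-3 + G\right) + 6}{9} = \frac{3 + G}{9} = \frac{1}{3} + \frac{G}{9}$)
$A{\left(o \right)} = \frac{1369}{81}$ ($A{\left(o \right)} = \left(\left(\frac{1}{3} + \frac{1}{9} \left(-4\right)\right) - 4\right)^{2} = \left(\left(\frac{1}{3} - \frac{4}{9}\right) - 4\right)^{2} = \left(- \frac{1}{9} - 4\right)^{2} = \left(- \frac{37}{9}\right)^{2} = \frac{1369}{81}$)
$B{\left(x \right)} = \frac{2 x}{12 + x}$
$\frac{-2928 + \left(2246 - 560\right)}{B{\left(-24 \right)} + A{\left(-41 \right)}} = \frac{-2928 + \left(2246 - 560\right)}{2 \left(-24\right) \frac{1}{12 - 24} + \frac{1369}{81}} = \frac{-2928 + \left(2246 - 560\right)}{2 \left(-24\right) \frac{1}{-12} + \frac{1369}{81}} = \frac{-2928 + 1686}{2 \left(-24\right) \left(- \frac{1}{12}\right) + \frac{1369}{81}} = - \frac{1242}{4 + \frac{1369}{81}} = - \frac{1242}{\frac{1693}{81}} = \left(-1242\right) \frac{81}{1693} = - \frac{100602}{1693}$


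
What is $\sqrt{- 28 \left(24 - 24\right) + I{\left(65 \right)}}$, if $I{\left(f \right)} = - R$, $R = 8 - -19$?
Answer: $3 i \sqrt{3} \approx 5.1962 i$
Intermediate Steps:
$R = 27$ ($R = 8 + 19 = 27$)
$I{\left(f \right)} = -27$ ($I{\left(f \right)} = \left(-1\right) 27 = -27$)
$\sqrt{- 28 \left(24 - 24\right) + I{\left(65 \right)}} = \sqrt{- 28 \left(24 - 24\right) - 27} = \sqrt{\left(-28\right) 0 - 27} = \sqrt{0 - 27} = \sqrt{-27} = 3 i \sqrt{3}$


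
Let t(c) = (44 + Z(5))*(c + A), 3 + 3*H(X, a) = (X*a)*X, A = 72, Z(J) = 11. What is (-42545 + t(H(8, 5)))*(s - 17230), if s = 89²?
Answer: 305086960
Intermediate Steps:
H(X, a) = -1 + a*X²/3 (H(X, a) = -1 + ((X*a)*X)/3 = -1 + (a*X²)/3 = -1 + a*X²/3)
t(c) = 3960 + 55*c (t(c) = (44 + 11)*(c + 72) = 55*(72 + c) = 3960 + 55*c)
s = 7921
(-42545 + t(H(8, 5)))*(s - 17230) = (-42545 + (3960 + 55*(-1 + (⅓)*5*8²)))*(7921 - 17230) = (-42545 + (3960 + 55*(-1 + (⅓)*5*64)))*(-9309) = (-42545 + (3960 + 55*(-1 + 320/3)))*(-9309) = (-42545 + (3960 + 55*(317/3)))*(-9309) = (-42545 + (3960 + 17435/3))*(-9309) = (-42545 + 29315/3)*(-9309) = -98320/3*(-9309) = 305086960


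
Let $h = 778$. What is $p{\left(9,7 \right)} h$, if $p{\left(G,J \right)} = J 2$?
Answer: $10892$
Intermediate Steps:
$p{\left(G,J \right)} = 2 J$
$p{\left(9,7 \right)} h = 2 \cdot 7 \cdot 778 = 14 \cdot 778 = 10892$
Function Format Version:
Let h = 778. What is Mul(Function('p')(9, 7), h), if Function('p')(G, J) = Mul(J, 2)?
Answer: 10892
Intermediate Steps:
Function('p')(G, J) = Mul(2, J)
Mul(Function('p')(9, 7), h) = Mul(Mul(2, 7), 778) = Mul(14, 778) = 10892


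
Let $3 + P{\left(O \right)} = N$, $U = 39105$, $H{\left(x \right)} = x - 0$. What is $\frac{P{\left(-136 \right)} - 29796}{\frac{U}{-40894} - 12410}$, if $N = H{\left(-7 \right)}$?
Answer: $\frac{1218886564}{507533645} \approx 2.4016$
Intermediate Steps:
$H{\left(x \right)} = x$ ($H{\left(x \right)} = x + 0 = x$)
$N = -7$
$P{\left(O \right)} = -10$ ($P{\left(O \right)} = -3 - 7 = -10$)
$\frac{P{\left(-136 \right)} - 29796}{\frac{U}{-40894} - 12410} = \frac{-10 - 29796}{\frac{39105}{-40894} - 12410} = - \frac{29806}{39105 \left(- \frac{1}{40894}\right) - 12410} = - \frac{29806}{- \frac{39105}{40894} - 12410} = - \frac{29806}{- \frac{507533645}{40894}} = \left(-29806\right) \left(- \frac{40894}{507533645}\right) = \frac{1218886564}{507533645}$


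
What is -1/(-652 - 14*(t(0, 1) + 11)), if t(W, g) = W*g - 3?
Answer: 1/764 ≈ 0.0013089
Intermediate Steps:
t(W, g) = -3 + W*g
-1/(-652 - 14*(t(0, 1) + 11)) = -1/(-652 - 14*((-3 + 0*1) + 11)) = -1/(-652 - 14*((-3 + 0) + 11)) = -1/(-652 - 14*(-3 + 11)) = -1/(-652 - 14*8) = -1/(-652 - 112) = -1/(-764) = -1*(-1/764) = 1/764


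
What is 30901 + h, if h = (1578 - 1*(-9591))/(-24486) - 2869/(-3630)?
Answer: 20807876917/673365 ≈ 30901.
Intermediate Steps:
h = 225052/673365 (h = (1578 + 9591)*(-1/24486) - 2869*(-1/3630) = 11169*(-1/24486) + 2869/3630 = -3723/8162 + 2869/3630 = 225052/673365 ≈ 0.33422)
30901 + h = 30901 + 225052/673365 = 20807876917/673365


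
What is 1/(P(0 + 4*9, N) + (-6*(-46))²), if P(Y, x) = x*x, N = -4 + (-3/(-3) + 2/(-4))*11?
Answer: 4/304713 ≈ 1.3127e-5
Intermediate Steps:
N = 3/2 (N = -4 + (-3*(-⅓) + 2*(-¼))*11 = -4 + (1 - ½)*11 = -4 + (½)*11 = -4 + 11/2 = 3/2 ≈ 1.5000)
P(Y, x) = x²
1/(P(0 + 4*9, N) + (-6*(-46))²) = 1/((3/2)² + (-6*(-46))²) = 1/(9/4 + 276²) = 1/(9/4 + 76176) = 1/(304713/4) = 4/304713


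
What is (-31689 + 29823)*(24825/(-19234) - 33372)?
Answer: 598894447509/9617 ≈ 6.2275e+7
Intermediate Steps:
(-31689 + 29823)*(24825/(-19234) - 33372) = -1866*(24825*(-1/19234) - 33372) = -1866*(-24825/19234 - 33372) = -1866*(-641901873/19234) = 598894447509/9617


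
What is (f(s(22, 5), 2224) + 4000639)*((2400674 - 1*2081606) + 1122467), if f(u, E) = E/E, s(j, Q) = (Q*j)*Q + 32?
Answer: 5767062582400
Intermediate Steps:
s(j, Q) = 32 + j*Q**2 (s(j, Q) = j*Q**2 + 32 = 32 + j*Q**2)
f(u, E) = 1
(f(s(22, 5), 2224) + 4000639)*((2400674 - 1*2081606) + 1122467) = (1 + 4000639)*((2400674 - 1*2081606) + 1122467) = 4000640*((2400674 - 2081606) + 1122467) = 4000640*(319068 + 1122467) = 4000640*1441535 = 5767062582400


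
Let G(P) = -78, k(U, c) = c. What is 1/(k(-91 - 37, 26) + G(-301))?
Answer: -1/52 ≈ -0.019231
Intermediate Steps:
1/(k(-91 - 37, 26) + G(-301)) = 1/(26 - 78) = 1/(-52) = -1/52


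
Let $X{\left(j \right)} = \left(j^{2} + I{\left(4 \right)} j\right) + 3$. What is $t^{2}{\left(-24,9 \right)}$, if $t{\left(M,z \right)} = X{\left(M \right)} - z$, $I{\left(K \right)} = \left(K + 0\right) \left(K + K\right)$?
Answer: $39204$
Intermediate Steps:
$I{\left(K \right)} = 2 K^{2}$ ($I{\left(K \right)} = K 2 K = 2 K^{2}$)
$X{\left(j \right)} = 3 + j^{2} + 32 j$ ($X{\left(j \right)} = \left(j^{2} + 2 \cdot 4^{2} j\right) + 3 = \left(j^{2} + 2 \cdot 16 j\right) + 3 = \left(j^{2} + 32 j\right) + 3 = 3 + j^{2} + 32 j$)
$t{\left(M,z \right)} = 3 + M^{2} - z + 32 M$ ($t{\left(M,z \right)} = \left(3 + M^{2} + 32 M\right) - z = 3 + M^{2} - z + 32 M$)
$t^{2}{\left(-24,9 \right)} = \left(3 + \left(-24\right)^{2} - 9 + 32 \left(-24\right)\right)^{2} = \left(3 + 576 - 9 - 768\right)^{2} = \left(-198\right)^{2} = 39204$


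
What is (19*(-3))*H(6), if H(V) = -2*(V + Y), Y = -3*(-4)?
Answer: 2052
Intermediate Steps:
Y = 12
H(V) = -24 - 2*V (H(V) = -2*(V + 12) = -2*(12 + V) = -24 - 2*V)
(19*(-3))*H(6) = (19*(-3))*(-24 - 2*6) = -57*(-24 - 12) = -57*(-36) = 2052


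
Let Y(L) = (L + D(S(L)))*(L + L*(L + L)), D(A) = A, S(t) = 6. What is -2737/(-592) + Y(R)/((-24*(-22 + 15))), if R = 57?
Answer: 1457947/592 ≈ 2462.8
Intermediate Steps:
Y(L) = (6 + L)*(L + 2*L²) (Y(L) = (L + 6)*(L + L*(L + L)) = (6 + L)*(L + L*(2*L)) = (6 + L)*(L + 2*L²))
-2737/(-592) + Y(R)/((-24*(-22 + 15))) = -2737/(-592) + (57*(6 + 2*57² + 13*57))/((-24*(-22 + 15))) = -2737*(-1/592) + (57*(6 + 2*3249 + 741))/((-24*(-7))) = 2737/592 + (57*(6 + 6498 + 741))/168 = 2737/592 + (57*7245)*(1/168) = 2737/592 + 412965*(1/168) = 2737/592 + 19665/8 = 1457947/592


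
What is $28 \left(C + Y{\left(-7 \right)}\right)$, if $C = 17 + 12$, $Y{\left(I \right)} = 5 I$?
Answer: $-168$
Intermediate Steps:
$C = 29$
$28 \left(C + Y{\left(-7 \right)}\right) = 28 \left(29 + 5 \left(-7\right)\right) = 28 \left(29 - 35\right) = 28 \left(-6\right) = -168$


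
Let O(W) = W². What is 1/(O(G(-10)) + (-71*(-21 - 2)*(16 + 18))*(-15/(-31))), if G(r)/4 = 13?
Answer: 31/916654 ≈ 3.3819e-5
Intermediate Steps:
G(r) = 52 (G(r) = 4*13 = 52)
1/(O(G(-10)) + (-71*(-21 - 2)*(16 + 18))*(-15/(-31))) = 1/(52² + (-71*(-21 - 2)*(16 + 18))*(-15/(-31))) = 1/(2704 + (-(-1633)*34)*(-15*(-1/31))) = 1/(2704 - 71*(-782)*(15/31)) = 1/(2704 + 55522*(15/31)) = 1/(2704 + 832830/31) = 1/(916654/31) = 31/916654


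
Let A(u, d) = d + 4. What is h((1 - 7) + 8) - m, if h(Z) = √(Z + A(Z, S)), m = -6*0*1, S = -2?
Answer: 2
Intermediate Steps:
A(u, d) = 4 + d
m = 0 (m = 0*1 = 0)
h(Z) = √(2 + Z) (h(Z) = √(Z + (4 - 2)) = √(Z + 2) = √(2 + Z))
h((1 - 7) + 8) - m = √(2 + ((1 - 7) + 8)) - 1*0 = √(2 + (-6 + 8)) + 0 = √(2 + 2) + 0 = √4 + 0 = 2 + 0 = 2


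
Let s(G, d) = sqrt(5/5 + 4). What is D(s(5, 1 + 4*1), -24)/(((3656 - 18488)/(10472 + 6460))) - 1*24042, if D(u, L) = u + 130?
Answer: -14949671/618 - 1411*sqrt(5)/1236 ≈ -24193.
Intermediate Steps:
s(G, d) = sqrt(5) (s(G, d) = sqrt(5*(1/5) + 4) = sqrt(1 + 4) = sqrt(5))
D(u, L) = 130 + u
D(s(5, 1 + 4*1), -24)/(((3656 - 18488)/(10472 + 6460))) - 1*24042 = (130 + sqrt(5))/(((3656 - 18488)/(10472 + 6460))) - 1*24042 = (130 + sqrt(5))/((-14832/16932)) - 24042 = (130 + sqrt(5))/((-14832*1/16932)) - 24042 = (130 + sqrt(5))/(-1236/1411) - 24042 = (130 + sqrt(5))*(-1411/1236) - 24042 = (-91715/618 - 1411*sqrt(5)/1236) - 24042 = -14949671/618 - 1411*sqrt(5)/1236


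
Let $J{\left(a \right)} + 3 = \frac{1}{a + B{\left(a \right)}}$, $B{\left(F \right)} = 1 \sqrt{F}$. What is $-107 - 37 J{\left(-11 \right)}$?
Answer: $\frac{85}{12} + \frac{37 i \sqrt{11}}{132} \approx 7.0833 + 0.92966 i$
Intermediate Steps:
$B{\left(F \right)} = \sqrt{F}$
$J{\left(a \right)} = -3 + \frac{1}{a + \sqrt{a}}$
$-107 - 37 J{\left(-11 \right)} = -107 - 37 \frac{1 - -33 - 3 \sqrt{-11}}{-11 + \sqrt{-11}} = -107 - 37 \frac{1 + 33 - 3 i \sqrt{11}}{-11 + i \sqrt{11}} = -107 - 37 \frac{34 - 3 i \sqrt{11}}{-11 + i \sqrt{11}} = -107 - \frac{37 \left(34 - 3 i \sqrt{11}\right)}{-11 + i \sqrt{11}}$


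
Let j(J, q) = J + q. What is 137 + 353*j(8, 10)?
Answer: 6491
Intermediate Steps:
137 + 353*j(8, 10) = 137 + 353*(8 + 10) = 137 + 353*18 = 137 + 6354 = 6491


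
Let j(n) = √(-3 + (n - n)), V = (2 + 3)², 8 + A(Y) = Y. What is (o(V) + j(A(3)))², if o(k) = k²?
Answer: (625 + I*√3)² ≈ 3.9062e+5 + 2165.0*I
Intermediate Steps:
A(Y) = -8 + Y
V = 25 (V = 5² = 25)
j(n) = I*√3 (j(n) = √(-3 + 0) = √(-3) = I*√3)
(o(V) + j(A(3)))² = (25² + I*√3)² = (625 + I*√3)²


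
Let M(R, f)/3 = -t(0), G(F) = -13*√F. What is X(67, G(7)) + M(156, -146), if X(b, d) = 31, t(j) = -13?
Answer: 70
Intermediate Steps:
M(R, f) = 39 (M(R, f) = 3*(-1*(-13)) = 3*13 = 39)
X(67, G(7)) + M(156, -146) = 31 + 39 = 70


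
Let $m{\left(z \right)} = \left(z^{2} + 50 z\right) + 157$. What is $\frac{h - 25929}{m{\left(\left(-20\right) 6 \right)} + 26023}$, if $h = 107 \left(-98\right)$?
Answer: $- \frac{7283}{6916} \approx -1.0531$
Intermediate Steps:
$h = -10486$
$m{\left(z \right)} = 157 + z^{2} + 50 z$
$\frac{h - 25929}{m{\left(\left(-20\right) 6 \right)} + 26023} = \frac{-10486 - 25929}{\left(157 + \left(\left(-20\right) 6\right)^{2} + 50 \left(\left(-20\right) 6\right)\right) + 26023} = - \frac{36415}{\left(157 + \left(-120\right)^{2} + 50 \left(-120\right)\right) + 26023} = - \frac{36415}{\left(157 + 14400 - 6000\right) + 26023} = - \frac{36415}{8557 + 26023} = - \frac{36415}{34580} = \left(-36415\right) \frac{1}{34580} = - \frac{7283}{6916}$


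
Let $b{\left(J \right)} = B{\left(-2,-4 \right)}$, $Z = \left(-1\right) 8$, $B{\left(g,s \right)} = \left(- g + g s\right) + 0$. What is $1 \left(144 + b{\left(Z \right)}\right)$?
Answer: $154$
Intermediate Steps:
$B{\left(g,s \right)} = - g + g s$
$Z = -8$
$b{\left(J \right)} = 10$ ($b{\left(J \right)} = - 2 \left(-1 - 4\right) = \left(-2\right) \left(-5\right) = 10$)
$1 \left(144 + b{\left(Z \right)}\right) = 1 \left(144 + 10\right) = 1 \cdot 154 = 154$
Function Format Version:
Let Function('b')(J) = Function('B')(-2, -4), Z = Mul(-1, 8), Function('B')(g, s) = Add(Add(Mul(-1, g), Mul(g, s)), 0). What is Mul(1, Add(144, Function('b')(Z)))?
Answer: 154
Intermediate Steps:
Function('B')(g, s) = Add(Mul(-1, g), Mul(g, s))
Z = -8
Function('b')(J) = 10 (Function('b')(J) = Mul(-2, Add(-1, -4)) = Mul(-2, -5) = 10)
Mul(1, Add(144, Function('b')(Z))) = Mul(1, Add(144, 10)) = Mul(1, 154) = 154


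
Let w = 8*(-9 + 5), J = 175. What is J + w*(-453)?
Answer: 14671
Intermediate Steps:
w = -32 (w = 8*(-4) = -32)
J + w*(-453) = 175 - 32*(-453) = 175 + 14496 = 14671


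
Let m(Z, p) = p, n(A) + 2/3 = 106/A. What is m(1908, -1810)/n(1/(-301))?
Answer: 543/9572 ≈ 0.056728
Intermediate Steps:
n(A) = -⅔ + 106/A
m(1908, -1810)/n(1/(-301)) = -1810/(-⅔ + 106/(1/(-301))) = -1810/(-⅔ + 106/(-1/301)) = -1810/(-⅔ + 106*(-301)) = -1810/(-⅔ - 31906) = -1810/(-95720/3) = -1810*(-3/95720) = 543/9572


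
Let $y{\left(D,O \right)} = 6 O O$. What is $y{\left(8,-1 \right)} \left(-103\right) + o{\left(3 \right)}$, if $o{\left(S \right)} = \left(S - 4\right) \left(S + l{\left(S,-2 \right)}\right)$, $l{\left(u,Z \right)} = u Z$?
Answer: $-615$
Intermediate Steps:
$y{\left(D,O \right)} = 6 O^{2}$
$l{\left(u,Z \right)} = Z u$
$o{\left(S \right)} = - S \left(-4 + S\right)$ ($o{\left(S \right)} = \left(S - 4\right) \left(S - 2 S\right) = \left(-4 + S\right) \left(- S\right) = - S \left(-4 + S\right)$)
$y{\left(8,-1 \right)} \left(-103\right) + o{\left(3 \right)} = 6 \left(-1\right)^{2} \left(-103\right) + 3 \left(4 - 3\right) = 6 \cdot 1 \left(-103\right) + 3 \left(4 - 3\right) = 6 \left(-103\right) + 3 \cdot 1 = -618 + 3 = -615$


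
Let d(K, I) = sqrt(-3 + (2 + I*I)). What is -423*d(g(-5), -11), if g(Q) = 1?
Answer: -846*sqrt(30) ≈ -4633.7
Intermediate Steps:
d(K, I) = sqrt(-1 + I**2) (d(K, I) = sqrt(-3 + (2 + I**2)) = sqrt(-1 + I**2))
-423*d(g(-5), -11) = -423*sqrt(-1 + (-11)**2) = -423*sqrt(-1 + 121) = -846*sqrt(30)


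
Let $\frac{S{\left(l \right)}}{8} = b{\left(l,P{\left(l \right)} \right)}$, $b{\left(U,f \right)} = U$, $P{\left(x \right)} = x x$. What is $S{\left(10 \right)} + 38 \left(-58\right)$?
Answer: $-2124$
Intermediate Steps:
$P{\left(x \right)} = x^{2}$
$S{\left(l \right)} = 8 l$
$S{\left(10 \right)} + 38 \left(-58\right) = 8 \cdot 10 + 38 \left(-58\right) = 80 - 2204 = -2124$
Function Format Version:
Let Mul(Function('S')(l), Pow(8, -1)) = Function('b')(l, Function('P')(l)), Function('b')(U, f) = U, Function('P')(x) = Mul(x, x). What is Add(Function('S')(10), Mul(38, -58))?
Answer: -2124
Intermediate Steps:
Function('P')(x) = Pow(x, 2)
Function('S')(l) = Mul(8, l)
Add(Function('S')(10), Mul(38, -58)) = Add(Mul(8, 10), Mul(38, -58)) = Add(80, -2204) = -2124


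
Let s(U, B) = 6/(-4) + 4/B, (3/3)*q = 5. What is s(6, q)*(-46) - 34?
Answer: -9/5 ≈ -1.8000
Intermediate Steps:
q = 5
s(U, B) = -3/2 + 4/B (s(U, B) = 6*(-¼) + 4/B = -3/2 + 4/B)
s(6, q)*(-46) - 34 = (-3/2 + 4/5)*(-46) - 34 = (-3/2 + 4*(⅕))*(-46) - 34 = (-3/2 + ⅘)*(-46) - 34 = -7/10*(-46) - 34 = 161/5 - 34 = -9/5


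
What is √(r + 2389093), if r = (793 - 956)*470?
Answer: √2312483 ≈ 1520.7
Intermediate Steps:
r = -76610 (r = -163*470 = -76610)
√(r + 2389093) = √(-76610 + 2389093) = √2312483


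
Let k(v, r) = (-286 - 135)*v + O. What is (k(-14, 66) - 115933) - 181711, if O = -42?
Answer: -291792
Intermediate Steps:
k(v, r) = -42 - 421*v (k(v, r) = (-286 - 135)*v - 42 = -421*v - 42 = -42 - 421*v)
(k(-14, 66) - 115933) - 181711 = ((-42 - 421*(-14)) - 115933) - 181711 = ((-42 + 5894) - 115933) - 181711 = (5852 - 115933) - 181711 = -110081 - 181711 = -291792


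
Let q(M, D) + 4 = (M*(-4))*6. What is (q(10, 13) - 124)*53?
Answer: -19504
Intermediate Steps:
q(M, D) = -4 - 24*M (q(M, D) = -4 + (M*(-4))*6 = -4 - 4*M*6 = -4 - 24*M)
(q(10, 13) - 124)*53 = ((-4 - 24*10) - 124)*53 = ((-4 - 240) - 124)*53 = (-244 - 124)*53 = -368*53 = -19504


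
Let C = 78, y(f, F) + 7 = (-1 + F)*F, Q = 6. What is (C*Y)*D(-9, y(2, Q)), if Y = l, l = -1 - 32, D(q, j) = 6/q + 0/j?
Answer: 1716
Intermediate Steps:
y(f, F) = -7 + F*(-1 + F) (y(f, F) = -7 + (-1 + F)*F = -7 + F*(-1 + F))
D(q, j) = 6/q (D(q, j) = 6/q + 0 = 6/q)
l = -33
Y = -33
(C*Y)*D(-9, y(2, Q)) = (78*(-33))*(6/(-9)) = -15444*(-1)/9 = -2574*(-⅔) = 1716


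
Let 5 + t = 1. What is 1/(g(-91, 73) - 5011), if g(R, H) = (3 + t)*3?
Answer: -1/5014 ≈ -0.00019944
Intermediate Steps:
t = -4 (t = -5 + 1 = -4)
g(R, H) = -3 (g(R, H) = (3 - 4)*3 = -1*3 = -3)
1/(g(-91, 73) - 5011) = 1/(-3 - 5011) = 1/(-5014) = -1/5014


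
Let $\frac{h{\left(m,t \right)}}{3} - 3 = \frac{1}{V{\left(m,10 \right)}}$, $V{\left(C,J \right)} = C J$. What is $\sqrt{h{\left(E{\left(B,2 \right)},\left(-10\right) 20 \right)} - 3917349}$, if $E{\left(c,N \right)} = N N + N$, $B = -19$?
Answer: $\frac{i \sqrt{391733995}}{10} \approx 1979.2 i$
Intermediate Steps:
$E{\left(c,N \right)} = N + N^{2}$ ($E{\left(c,N \right)} = N^{2} + N = N + N^{2}$)
$h{\left(m,t \right)} = 9 + \frac{3}{10 m}$ ($h{\left(m,t \right)} = 9 + \frac{3}{m 10} = 9 + \frac{3}{10 m}$)
$\sqrt{h{\left(E{\left(B,2 \right)},\left(-10\right) 20 \right)} - 3917349} = \sqrt{\left(9 + \frac{3}{10 \cdot 2 \left(1 + 2\right)}\right) - 3917349} = \sqrt{\left(9 + \frac{3}{10 \cdot 2 \cdot 3}\right) - 3917349} = \sqrt{\left(9 + \frac{3}{10 \cdot 6}\right) - 3917349} = \sqrt{\left(9 + \frac{3}{10} \cdot \frac{1}{6}\right) - 3917349} = \sqrt{\left(9 + \frac{1}{20}\right) - 3917349} = \sqrt{\frac{181}{20} - 3917349} = \sqrt{- \frac{78346799}{20}} = \frac{i \sqrt{391733995}}{10}$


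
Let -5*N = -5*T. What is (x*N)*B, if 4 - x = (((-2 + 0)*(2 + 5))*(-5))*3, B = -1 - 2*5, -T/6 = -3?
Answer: 40788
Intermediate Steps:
T = 18 (T = -6*(-3) = 18)
B = -11 (B = -1 - 10 = -11)
N = 18 (N = -(-1)*18 = -⅕*(-90) = 18)
x = -206 (x = 4 - ((-2 + 0)*(2 + 5))*(-5)*3 = 4 - -2*7*(-5)*3 = 4 - (-14*(-5))*3 = 4 - 70*3 = 4 - 1*210 = 4 - 210 = -206)
(x*N)*B = -206*18*(-11) = -3708*(-11) = 40788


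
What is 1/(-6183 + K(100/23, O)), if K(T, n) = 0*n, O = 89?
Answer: -1/6183 ≈ -0.00016173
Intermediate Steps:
K(T, n) = 0
1/(-6183 + K(100/23, O)) = 1/(-6183 + 0) = 1/(-6183) = -1/6183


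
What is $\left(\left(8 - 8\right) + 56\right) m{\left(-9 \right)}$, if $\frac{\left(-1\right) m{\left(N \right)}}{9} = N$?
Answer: $4536$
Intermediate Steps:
$m{\left(N \right)} = - 9 N$
$\left(\left(8 - 8\right) + 56\right) m{\left(-9 \right)} = \left(\left(8 - 8\right) + 56\right) \left(\left(-9\right) \left(-9\right)\right) = \left(\left(8 - 8\right) + 56\right) 81 = \left(0 + 56\right) 81 = 56 \cdot 81 = 4536$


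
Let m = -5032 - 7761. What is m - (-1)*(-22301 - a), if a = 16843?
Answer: -51937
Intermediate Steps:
m = -12793
m - (-1)*(-22301 - a) = -12793 - (-1)*(-22301 - 1*16843) = -12793 - (-1)*(-22301 - 16843) = -12793 - (-1)*(-39144) = -12793 - 1*39144 = -12793 - 39144 = -51937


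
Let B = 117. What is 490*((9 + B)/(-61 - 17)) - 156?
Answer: -12318/13 ≈ -947.54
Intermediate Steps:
490*((9 + B)/(-61 - 17)) - 156 = 490*((9 + 117)/(-61 - 17)) - 156 = 490*(126/(-78)) - 156 = 490*(126*(-1/78)) - 156 = 490*(-21/13) - 156 = -10290/13 - 156 = -12318/13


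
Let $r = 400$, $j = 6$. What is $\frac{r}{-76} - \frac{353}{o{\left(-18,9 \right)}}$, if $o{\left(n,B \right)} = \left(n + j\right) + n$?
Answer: $\frac{3707}{570} \approx 6.5035$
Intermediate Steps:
$o{\left(n,B \right)} = 6 + 2 n$ ($o{\left(n,B \right)} = \left(n + 6\right) + n = \left(6 + n\right) + n = 6 + 2 n$)
$\frac{r}{-76} - \frac{353}{o{\left(-18,9 \right)}} = \frac{400}{-76} - \frac{353}{6 + 2 \left(-18\right)} = 400 \left(- \frac{1}{76}\right) - \frac{353}{6 - 36} = - \frac{100}{19} - \frac{353}{-30} = - \frac{100}{19} - - \frac{353}{30} = - \frac{100}{19} + \frac{353}{30} = \frac{3707}{570}$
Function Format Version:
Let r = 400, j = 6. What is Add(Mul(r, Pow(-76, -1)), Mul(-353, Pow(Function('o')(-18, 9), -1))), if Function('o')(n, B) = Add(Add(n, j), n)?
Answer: Rational(3707, 570) ≈ 6.5035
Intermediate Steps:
Function('o')(n, B) = Add(6, Mul(2, n)) (Function('o')(n, B) = Add(Add(n, 6), n) = Add(Add(6, n), n) = Add(6, Mul(2, n)))
Add(Mul(r, Pow(-76, -1)), Mul(-353, Pow(Function('o')(-18, 9), -1))) = Add(Mul(400, Pow(-76, -1)), Mul(-353, Pow(Add(6, Mul(2, -18)), -1))) = Add(Mul(400, Rational(-1, 76)), Mul(-353, Pow(Add(6, -36), -1))) = Add(Rational(-100, 19), Mul(-353, Pow(-30, -1))) = Add(Rational(-100, 19), Mul(-353, Rational(-1, 30))) = Add(Rational(-100, 19), Rational(353, 30)) = Rational(3707, 570)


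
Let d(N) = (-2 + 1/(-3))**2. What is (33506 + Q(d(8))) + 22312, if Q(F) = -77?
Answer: 55741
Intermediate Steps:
d(N) = 49/9 (d(N) = (-2 - 1/3)**2 = (-7/3)**2 = 49/9)
(33506 + Q(d(8))) + 22312 = (33506 - 77) + 22312 = 33429 + 22312 = 55741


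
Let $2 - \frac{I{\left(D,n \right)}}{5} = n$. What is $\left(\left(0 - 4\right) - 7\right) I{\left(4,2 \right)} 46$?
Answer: $0$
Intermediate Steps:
$I{\left(D,n \right)} = 10 - 5 n$
$\left(\left(0 - 4\right) - 7\right) I{\left(4,2 \right)} 46 = \left(\left(0 - 4\right) - 7\right) \left(10 - 10\right) 46 = \left(-4 - 7\right) 0 \cdot 46 = \left(-11\right) 0 \cdot 46 = 0 \cdot 46 = 0$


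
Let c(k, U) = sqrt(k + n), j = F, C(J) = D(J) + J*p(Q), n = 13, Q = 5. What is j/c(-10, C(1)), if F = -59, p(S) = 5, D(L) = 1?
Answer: -59*sqrt(3)/3 ≈ -34.064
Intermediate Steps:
C(J) = 1 + 5*J (C(J) = 1 + J*5 = 1 + 5*J)
j = -59
c(k, U) = sqrt(13 + k) (c(k, U) = sqrt(k + 13) = sqrt(13 + k))
j/c(-10, C(1)) = -59/sqrt(13 - 10) = -59*sqrt(3)/3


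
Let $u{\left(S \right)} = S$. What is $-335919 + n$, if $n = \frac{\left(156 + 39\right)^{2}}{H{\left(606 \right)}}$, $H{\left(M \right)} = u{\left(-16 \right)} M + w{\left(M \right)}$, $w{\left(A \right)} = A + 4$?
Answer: $- \frac{3052198059}{9086} \approx -3.3592 \cdot 10^{5}$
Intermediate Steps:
$w{\left(A \right)} = 4 + A$
$H{\left(M \right)} = 4 - 15 M$ ($H{\left(M \right)} = - 16 M + \left(4 + M\right) = 4 - 15 M$)
$n = - \frac{38025}{9086}$ ($n = \frac{\left(156 + 39\right)^{2}}{4 - 9090} = \frac{195^{2}}{4 - 9090} = \frac{38025}{-9086} = 38025 \left(- \frac{1}{9086}\right) = - \frac{38025}{9086} \approx -4.185$)
$-335919 + n = -335919 - \frac{38025}{9086} = - \frac{3052198059}{9086}$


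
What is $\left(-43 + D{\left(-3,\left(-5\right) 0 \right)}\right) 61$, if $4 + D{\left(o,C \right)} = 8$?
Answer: $-2379$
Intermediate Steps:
$D{\left(o,C \right)} = 4$ ($D{\left(o,C \right)} = -4 + 8 = 4$)
$\left(-43 + D{\left(-3,\left(-5\right) 0 \right)}\right) 61 = \left(-43 + 4\right) 61 = \left(-39\right) 61 = -2379$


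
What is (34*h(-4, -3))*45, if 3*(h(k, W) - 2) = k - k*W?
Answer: -5100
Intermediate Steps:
h(k, W) = 2 + k/3 - W*k/3 (h(k, W) = 2 + (k - k*W)/3 = 2 + (k - W*k)/3 = 2 + (k/3 - W*k/3) = 2 + k/3 - W*k/3)
(34*h(-4, -3))*45 = (34*(2 + (⅓)*(-4) - ⅓*(-3)*(-4)))*45 = (34*(2 - 4/3 - 4))*45 = (34*(-10/3))*45 = -340/3*45 = -5100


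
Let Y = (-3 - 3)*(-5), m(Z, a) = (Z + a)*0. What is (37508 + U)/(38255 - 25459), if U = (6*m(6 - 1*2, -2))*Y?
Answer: 9377/3199 ≈ 2.9312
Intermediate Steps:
m(Z, a) = 0
Y = 30 (Y = -6*(-5) = 30)
U = 0 (U = (6*0)*30 = 0*30 = 0)
(37508 + U)/(38255 - 25459) = (37508 + 0)/(38255 - 25459) = 37508/12796 = 37508*(1/12796) = 9377/3199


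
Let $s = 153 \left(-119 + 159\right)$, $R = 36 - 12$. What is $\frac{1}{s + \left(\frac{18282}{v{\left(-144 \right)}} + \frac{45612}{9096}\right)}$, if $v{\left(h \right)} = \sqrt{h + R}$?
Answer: $\frac{5865354730}{38592568968473} + \frac{875348254 i \sqrt{30}}{115777706905419} \approx 0.00015198 + 4.1411 \cdot 10^{-5} i$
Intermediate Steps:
$R = 24$ ($R = 36 - 12 = 24$)
$s = 6120$ ($s = 153 \cdot 40 = 6120$)
$v{\left(h \right)} = \sqrt{24 + h}$ ($v{\left(h \right)} = \sqrt{h + 24} = \sqrt{24 + h}$)
$\frac{1}{s + \left(\frac{18282}{v{\left(-144 \right)}} + \frac{45612}{9096}\right)} = \frac{1}{6120 + \left(\frac{18282}{\sqrt{24 - 144}} + \frac{45612}{9096}\right)} = \frac{1}{6120 + \left(\frac{18282}{\sqrt{-120}} + 45612 \cdot \frac{1}{9096}\right)} = \frac{1}{6120 + \left(\frac{18282}{2 i \sqrt{30}} + \frac{3801}{758}\right)} = \frac{1}{6120 + \left(18282 \left(- \frac{i \sqrt{30}}{60}\right) + \frac{3801}{758}\right)} = \frac{1}{6120 + \left(- \frac{3047 i \sqrt{30}}{10} + \frac{3801}{758}\right)} = \frac{1}{6120 + \left(\frac{3801}{758} - \frac{3047 i \sqrt{30}}{10}\right)} = \frac{1}{\frac{4642761}{758} - \frac{3047 i \sqrt{30}}{10}}$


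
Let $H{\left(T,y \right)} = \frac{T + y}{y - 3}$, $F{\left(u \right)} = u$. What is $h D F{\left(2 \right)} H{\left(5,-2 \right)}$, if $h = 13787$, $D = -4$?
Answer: $\frac{330888}{5} \approx 66178.0$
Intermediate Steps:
$H{\left(T,y \right)} = \frac{T + y}{-3 + y}$
$h D F{\left(2 \right)} H{\left(5,-2 \right)} = 13787 \left(-4\right) 2 \frac{5 - 2}{-3 - 2} = 13787 \left(- 8 \frac{1}{-5} \cdot 3\right) = 13787 \left(- 8 \left(\left(- \frac{1}{5}\right) 3\right)\right) = 13787 \left(\left(-8\right) \left(- \frac{3}{5}\right)\right) = 13787 \cdot \frac{24}{5} = \frac{330888}{5}$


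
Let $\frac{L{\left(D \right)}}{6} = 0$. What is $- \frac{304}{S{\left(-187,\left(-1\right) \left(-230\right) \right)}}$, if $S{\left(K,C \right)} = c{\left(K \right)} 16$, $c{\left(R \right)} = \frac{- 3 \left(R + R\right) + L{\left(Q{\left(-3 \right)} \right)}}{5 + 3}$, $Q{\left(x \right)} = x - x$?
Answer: $- \frac{76}{561} \approx -0.13547$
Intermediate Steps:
$Q{\left(x \right)} = 0$
$L{\left(D \right)} = 0$ ($L{\left(D \right)} = 6 \cdot 0 = 0$)
$c{\left(R \right)} = - \frac{3 R}{4}$ ($c{\left(R \right)} = \frac{- 3 \left(R + R\right) + 0}{5 + 3} = \frac{- 3 \cdot 2 R + 0}{8} = \left(- 6 R + 0\right) \frac{1}{8} = - 6 R \frac{1}{8} = - \frac{3 R}{4}$)
$S{\left(K,C \right)} = - 12 K$ ($S{\left(K,C \right)} = - \frac{3 K}{4} \cdot 16 = - 12 K$)
$- \frac{304}{S{\left(-187,\left(-1\right) \left(-230\right) \right)}} = - \frac{304}{\left(-12\right) \left(-187\right)} = - \frac{304}{2244} = \left(-304\right) \frac{1}{2244} = - \frac{76}{561}$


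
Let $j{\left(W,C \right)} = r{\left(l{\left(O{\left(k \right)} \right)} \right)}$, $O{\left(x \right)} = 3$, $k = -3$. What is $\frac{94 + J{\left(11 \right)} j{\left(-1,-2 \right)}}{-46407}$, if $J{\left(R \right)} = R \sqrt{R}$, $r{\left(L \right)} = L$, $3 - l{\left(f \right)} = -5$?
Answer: $- \frac{94}{46407} - \frac{88 \sqrt{11}}{46407} \approx -0.0083148$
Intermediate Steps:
$l{\left(f \right)} = 8$ ($l{\left(f \right)} = 3 - -5 = 3 + 5 = 8$)
$j{\left(W,C \right)} = 8$
$J{\left(R \right)} = R^{\frac{3}{2}}$
$\frac{94 + J{\left(11 \right)} j{\left(-1,-2 \right)}}{-46407} = \frac{94 + 11^{\frac{3}{2}} \cdot 8}{-46407} = \left(94 + 11 \sqrt{11} \cdot 8\right) \left(- \frac{1}{46407}\right) = \left(94 + 88 \sqrt{11}\right) \left(- \frac{1}{46407}\right) = - \frac{94}{46407} - \frac{88 \sqrt{11}}{46407}$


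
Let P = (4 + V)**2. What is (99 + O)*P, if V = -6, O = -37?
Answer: 248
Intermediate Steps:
P = 4 (P = (4 - 6)**2 = (-2)**2 = 4)
(99 + O)*P = (99 - 37)*4 = 62*4 = 248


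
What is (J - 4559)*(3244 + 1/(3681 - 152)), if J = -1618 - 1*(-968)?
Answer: -59633033093/3529 ≈ -1.6898e+7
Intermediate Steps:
J = -650 (J = -1618 + 968 = -650)
(J - 4559)*(3244 + 1/(3681 - 152)) = (-650 - 4559)*(3244 + 1/(3681 - 152)) = -5209*(3244 + 1/3529) = -5209*11448077/3529 = -59633033093/3529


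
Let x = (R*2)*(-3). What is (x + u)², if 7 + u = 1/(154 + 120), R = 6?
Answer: 138791961/75076 ≈ 1848.7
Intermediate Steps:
x = -36 (x = (6*2)*(-3) = 12*(-3) = -36)
u = -1917/274 (u = -7 + 1/(154 + 120) = -7 + 1/274 = -1917/274 ≈ -6.9964)
(x + u)² = (-36 - 1917/274)² = (-11781/274)² = 138791961/75076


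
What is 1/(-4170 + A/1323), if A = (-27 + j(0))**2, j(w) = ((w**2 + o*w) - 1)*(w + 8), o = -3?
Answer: -27/112565 ≈ -0.00023986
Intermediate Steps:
j(w) = (8 + w)*(-1 + w**2 - 3*w) (j(w) = ((w**2 - 3*w) - 1)*(w + 8) = (-1 + w**2 - 3*w)*(8 + w) = (8 + w)*(-1 + w**2 - 3*w))
A = 1225 (A = (-27 + (-8 + 0**3 - 25*0 + 5*0**2))**2 = (-27 + (-8 + 0 + 0 + 5*0))**2 = (-27 + (-8 + 0 + 0 + 0))**2 = (-27 - 8)**2 = (-35)**2 = 1225)
1/(-4170 + A/1323) = 1/(-4170 + 1225/1323) = 1/(-4170 + 1225*(1/1323)) = 1/(-4170 + 25/27) = 1/(-112565/27) = -27/112565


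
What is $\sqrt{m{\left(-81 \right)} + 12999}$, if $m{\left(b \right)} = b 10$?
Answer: $\sqrt{12189} \approx 110.4$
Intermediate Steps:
$m{\left(b \right)} = 10 b$
$\sqrt{m{\left(-81 \right)} + 12999} = \sqrt{10 \left(-81\right) + 12999} = \sqrt{-810 + 12999} = \sqrt{12189}$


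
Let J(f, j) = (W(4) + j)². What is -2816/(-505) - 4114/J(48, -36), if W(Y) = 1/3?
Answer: 13542254/5781745 ≈ 2.3422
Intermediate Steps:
W(Y) = ⅓
J(f, j) = (⅓ + j)²
-2816/(-505) - 4114/J(48, -36) = -2816/(-505) - 4114*9/(1 + 3*(-36))² = -2816*(-1/505) - 4114*9/(1 - 108)² = 2816/505 - 4114/((⅑)*(-107)²) = 2816/505 - 4114/((⅑)*11449) = 2816/505 - 4114/11449/9 = 2816/505 - 4114*9/11449 = 2816/505 - 37026/11449 = 13542254/5781745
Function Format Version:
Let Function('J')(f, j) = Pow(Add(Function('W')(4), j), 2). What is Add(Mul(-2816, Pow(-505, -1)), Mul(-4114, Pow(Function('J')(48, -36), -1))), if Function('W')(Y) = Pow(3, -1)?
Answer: Rational(13542254, 5781745) ≈ 2.3422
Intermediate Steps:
Function('W')(Y) = Rational(1, 3)
Function('J')(f, j) = Pow(Add(Rational(1, 3), j), 2)
Add(Mul(-2816, Pow(-505, -1)), Mul(-4114, Pow(Function('J')(48, -36), -1))) = Add(Mul(-2816, Pow(-505, -1)), Mul(-4114, Pow(Mul(Rational(1, 9), Pow(Add(1, Mul(3, -36)), 2)), -1))) = Add(Mul(-2816, Rational(-1, 505)), Mul(-4114, Pow(Mul(Rational(1, 9), Pow(Add(1, -108), 2)), -1))) = Add(Rational(2816, 505), Mul(-4114, Pow(Mul(Rational(1, 9), Pow(-107, 2)), -1))) = Add(Rational(2816, 505), Mul(-4114, Pow(Mul(Rational(1, 9), 11449), -1))) = Add(Rational(2816, 505), Mul(-4114, Pow(Rational(11449, 9), -1))) = Add(Rational(2816, 505), Mul(-4114, Rational(9, 11449))) = Add(Rational(2816, 505), Rational(-37026, 11449)) = Rational(13542254, 5781745)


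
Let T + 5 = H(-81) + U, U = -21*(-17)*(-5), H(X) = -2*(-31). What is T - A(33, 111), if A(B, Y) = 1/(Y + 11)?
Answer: -210817/122 ≈ -1728.0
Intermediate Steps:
H(X) = 62
U = -1785 (U = 357*(-5) = -1785)
A(B, Y) = 1/(11 + Y)
T = -1728 (T = -5 + (62 - 1785) = -5 - 1723 = -1728)
T - A(33, 111) = -1728 - 1/(11 + 111) = -1728 - 1/122 = -210817/122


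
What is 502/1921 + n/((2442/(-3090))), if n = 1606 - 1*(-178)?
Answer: -1764733646/781847 ≈ -2257.1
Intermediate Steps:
n = 1784 (n = 1606 + 178 = 1784)
502/1921 + n/((2442/(-3090))) = 502/1921 + 1784/((2442/(-3090))) = 502*(1/1921) + 1784/((2442*(-1/3090))) = 502/1921 + 1784/(-407/515) = 502/1921 + 1784*(-515/407) = 502/1921 - 918760/407 = -1764733646/781847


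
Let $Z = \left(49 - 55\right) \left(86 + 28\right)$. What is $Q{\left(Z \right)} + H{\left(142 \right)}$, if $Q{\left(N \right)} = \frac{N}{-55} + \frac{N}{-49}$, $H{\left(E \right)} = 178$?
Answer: $\frac{550846}{2695} \approx 204.4$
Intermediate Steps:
$Z = -684$ ($Z = \left(-6\right) 114 = -684$)
$Q{\left(N \right)} = - \frac{104 N}{2695}$ ($Q{\left(N \right)} = N \left(- \frac{1}{55}\right) + N \left(- \frac{1}{49}\right) = - \frac{N}{55} - \frac{N}{49} = - \frac{104 N}{2695}$)
$Q{\left(Z \right)} + H{\left(142 \right)} = \left(- \frac{104}{2695}\right) \left(-684\right) + 178 = \frac{71136}{2695} + 178 = \frac{550846}{2695}$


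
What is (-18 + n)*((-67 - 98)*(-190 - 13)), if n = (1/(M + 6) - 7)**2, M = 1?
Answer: 6804270/7 ≈ 9.7204e+5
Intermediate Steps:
n = 2304/49 (n = (1/(1 + 6) - 7)**2 = (1/7 - 7)**2 = (-48/7)**2 = 2304/49 ≈ 47.020)
(-18 + n)*((-67 - 98)*(-190 - 13)) = (-18 + 2304/49)*((-67 - 98)*(-190 - 13)) = 1422*(-165*(-203))/49 = (1422/49)*33495 = 6804270/7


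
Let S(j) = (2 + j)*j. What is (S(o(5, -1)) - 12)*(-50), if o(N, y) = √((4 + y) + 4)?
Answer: 250 - 100*√7 ≈ -14.575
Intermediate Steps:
o(N, y) = √(8 + y)
S(j) = j*(2 + j)
(S(o(5, -1)) - 12)*(-50) = (√(8 - 1)*(2 + √(8 - 1)) - 12)*(-50) = (√7*(2 + √7) - 12)*(-50) = (-12 + √7*(2 + √7))*(-50) = 600 - 50*√7*(2 + √7)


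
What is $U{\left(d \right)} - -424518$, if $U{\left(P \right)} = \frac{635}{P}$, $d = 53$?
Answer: $\frac{22500089}{53} \approx 4.2453 \cdot 10^{5}$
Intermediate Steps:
$U{\left(d \right)} - -424518 = \frac{635}{53} - -424518 = 635 \cdot \frac{1}{53} + 424518 = \frac{635}{53} + 424518 = \frac{22500089}{53}$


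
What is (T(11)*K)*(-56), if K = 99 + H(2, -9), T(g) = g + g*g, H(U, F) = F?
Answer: -665280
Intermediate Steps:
T(g) = g + g**2
K = 90 (K = 99 - 9 = 90)
(T(11)*K)*(-56) = ((11*(1 + 11))*90)*(-56) = ((11*12)*90)*(-56) = (132*90)*(-56) = 11880*(-56) = -665280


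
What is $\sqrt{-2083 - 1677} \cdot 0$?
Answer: $0$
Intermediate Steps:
$\sqrt{-2083 - 1677} \cdot 0 = \sqrt{-3760} \cdot 0 = 4 i \sqrt{235} \cdot 0 = 0$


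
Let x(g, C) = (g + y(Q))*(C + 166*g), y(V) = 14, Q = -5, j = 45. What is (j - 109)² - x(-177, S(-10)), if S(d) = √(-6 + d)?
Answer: -4785170 + 652*I ≈ -4.7852e+6 + 652.0*I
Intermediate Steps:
x(g, C) = (14 + g)*(C + 166*g) (x(g, C) = (g + 14)*(C + 166*g) = (14 + g)*(C + 166*g))
(j - 109)² - x(-177, S(-10)) = (45 - 109)² - (14*√(-6 - 10) + 166*(-177)² + 2324*(-177) + √(-6 - 10)*(-177)) = (-64)² - (14*√(-16) + 166*31329 - 411348 + √(-16)*(-177)) = 4096 - (14*(4*I) + 5200614 - 411348 + (4*I)*(-177)) = 4096 - (56*I + 5200614 - 411348 - 708*I) = 4096 - (4789266 - 652*I) = 4096 + (-4789266 + 652*I) = -4785170 + 652*I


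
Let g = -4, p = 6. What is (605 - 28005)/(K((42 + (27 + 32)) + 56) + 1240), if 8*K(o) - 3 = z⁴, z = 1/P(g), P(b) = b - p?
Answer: -2192000000/99230001 ≈ -22.090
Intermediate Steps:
P(b) = -6 + b (P(b) = b - 1*6 = b - 6 = -6 + b)
z = -⅒ (z = 1/(-6 - 4) = 1/(-10) = -⅒ ≈ -0.10000)
K(o) = 30001/80000 (K(o) = 3/8 + (-⅒)⁴/8 = 3/8 + (⅛)*(1/10000) = 3/8 + 1/80000 = 30001/80000)
(605 - 28005)/(K((42 + (27 + 32)) + 56) + 1240) = (605 - 28005)/(30001/80000 + 1240) = -27400/99230001/80000 = -27400*80000/99230001 = -2192000000/99230001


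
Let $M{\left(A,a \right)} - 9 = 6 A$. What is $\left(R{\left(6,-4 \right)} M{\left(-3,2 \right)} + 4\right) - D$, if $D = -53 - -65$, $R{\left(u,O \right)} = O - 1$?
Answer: $37$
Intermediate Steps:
$R{\left(u,O \right)} = -1 + O$ ($R{\left(u,O \right)} = O - 1 = -1 + O$)
$D = 12$ ($D = -53 + 65 = 12$)
$M{\left(A,a \right)} = 9 + 6 A$
$\left(R{\left(6,-4 \right)} M{\left(-3,2 \right)} + 4\right) - D = \left(\left(-1 - 4\right) \left(9 + 6 \left(-3\right)\right) + 4\right) - 12 = \left(- 5 \left(9 - 18\right) + 4\right) - 12 = \left(\left(-5\right) \left(-9\right) + 4\right) - 12 = \left(45 + 4\right) - 12 = 49 - 12 = 37$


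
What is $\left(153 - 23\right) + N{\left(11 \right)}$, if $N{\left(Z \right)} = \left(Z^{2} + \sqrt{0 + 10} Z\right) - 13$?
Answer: $238 + 11 \sqrt{10} \approx 272.79$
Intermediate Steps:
$N{\left(Z \right)} = -13 + Z^{2} + Z \sqrt{10}$ ($N{\left(Z \right)} = \left(Z^{2} + \sqrt{10} Z\right) - 13 = \left(Z^{2} + Z \sqrt{10}\right) - 13 = -13 + Z^{2} + Z \sqrt{10}$)
$\left(153 - 23\right) + N{\left(11 \right)} = \left(153 - 23\right) + \left(-13 + 11^{2} + 11 \sqrt{10}\right) = 130 + \left(-13 + 121 + 11 \sqrt{10}\right) = 130 + \left(108 + 11 \sqrt{10}\right) = 238 + 11 \sqrt{10}$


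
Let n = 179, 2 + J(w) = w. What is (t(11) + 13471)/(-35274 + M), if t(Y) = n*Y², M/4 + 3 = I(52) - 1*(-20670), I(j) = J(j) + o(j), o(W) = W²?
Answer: 1171/1947 ≈ 0.60144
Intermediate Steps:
J(w) = -2 + w
I(j) = -2 + j + j² (I(j) = (-2 + j) + j² = -2 + j + j²)
M = 93684 (M = -12 + 4*((-2 + 52 + 52²) - 1*(-20670)) = -12 + 4*((-2 + 52 + 2704) + 20670) = -12 + 4*(2754 + 20670) = -12 + 4*23424 = -12 + 93696 = 93684)
t(Y) = 179*Y²
(t(11) + 13471)/(-35274 + M) = (179*11² + 13471)/(-35274 + 93684) = (179*121 + 13471)/58410 = (21659 + 13471)*(1/58410) = 35130*(1/58410) = 1171/1947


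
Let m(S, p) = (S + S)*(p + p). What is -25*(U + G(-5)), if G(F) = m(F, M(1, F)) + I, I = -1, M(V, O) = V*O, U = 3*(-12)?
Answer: -1575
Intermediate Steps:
U = -36
M(V, O) = O*V
m(S, p) = 4*S*p (m(S, p) = (2*S)*(2*p) = 4*S*p)
G(F) = -1 + 4*F**2 (G(F) = 4*F*(F*1) - 1 = 4*F*F - 1 = 4*F**2 - 1 = -1 + 4*F**2)
-25*(U + G(-5)) = -25*(-36 + (-1 + 4*(-5)**2)) = -25*(-36 + (-1 + 4*25)) = -25*(-36 + (-1 + 100)) = -25*(-36 + 99) = -25*63 = -1575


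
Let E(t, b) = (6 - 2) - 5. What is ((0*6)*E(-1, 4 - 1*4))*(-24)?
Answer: 0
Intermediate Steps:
E(t, b) = -1 (E(t, b) = 4 - 5 = -1)
((0*6)*E(-1, 4 - 1*4))*(-24) = ((0*6)*(-1))*(-24) = (0*(-1))*(-24) = 0*(-24) = 0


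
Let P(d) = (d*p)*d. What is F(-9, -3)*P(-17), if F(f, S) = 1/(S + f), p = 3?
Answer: -289/4 ≈ -72.250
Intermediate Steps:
P(d) = 3*d² (P(d) = (d*3)*d = (3*d)*d = 3*d²)
F(-9, -3)*P(-17) = (3*(-17)²)/(-3 - 9) = (3*289)/(-12) = -1/12*867 = -289/4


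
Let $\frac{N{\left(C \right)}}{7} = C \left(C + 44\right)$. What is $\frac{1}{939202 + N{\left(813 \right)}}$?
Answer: $\frac{1}{5816389} \approx 1.7193 \cdot 10^{-7}$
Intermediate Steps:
$N{\left(C \right)} = 7 C \left(44 + C\right)$ ($N{\left(C \right)} = 7 C \left(C + 44\right) = 7 C \left(44 + C\right)$)
$\frac{1}{939202 + N{\left(813 \right)}} = \frac{1}{939202 + 7 \cdot 813 \left(44 + 813\right)} = \frac{1}{939202 + 7 \cdot 813 \cdot 857} = \frac{1}{939202 + 4877187} = \frac{1}{5816389}$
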